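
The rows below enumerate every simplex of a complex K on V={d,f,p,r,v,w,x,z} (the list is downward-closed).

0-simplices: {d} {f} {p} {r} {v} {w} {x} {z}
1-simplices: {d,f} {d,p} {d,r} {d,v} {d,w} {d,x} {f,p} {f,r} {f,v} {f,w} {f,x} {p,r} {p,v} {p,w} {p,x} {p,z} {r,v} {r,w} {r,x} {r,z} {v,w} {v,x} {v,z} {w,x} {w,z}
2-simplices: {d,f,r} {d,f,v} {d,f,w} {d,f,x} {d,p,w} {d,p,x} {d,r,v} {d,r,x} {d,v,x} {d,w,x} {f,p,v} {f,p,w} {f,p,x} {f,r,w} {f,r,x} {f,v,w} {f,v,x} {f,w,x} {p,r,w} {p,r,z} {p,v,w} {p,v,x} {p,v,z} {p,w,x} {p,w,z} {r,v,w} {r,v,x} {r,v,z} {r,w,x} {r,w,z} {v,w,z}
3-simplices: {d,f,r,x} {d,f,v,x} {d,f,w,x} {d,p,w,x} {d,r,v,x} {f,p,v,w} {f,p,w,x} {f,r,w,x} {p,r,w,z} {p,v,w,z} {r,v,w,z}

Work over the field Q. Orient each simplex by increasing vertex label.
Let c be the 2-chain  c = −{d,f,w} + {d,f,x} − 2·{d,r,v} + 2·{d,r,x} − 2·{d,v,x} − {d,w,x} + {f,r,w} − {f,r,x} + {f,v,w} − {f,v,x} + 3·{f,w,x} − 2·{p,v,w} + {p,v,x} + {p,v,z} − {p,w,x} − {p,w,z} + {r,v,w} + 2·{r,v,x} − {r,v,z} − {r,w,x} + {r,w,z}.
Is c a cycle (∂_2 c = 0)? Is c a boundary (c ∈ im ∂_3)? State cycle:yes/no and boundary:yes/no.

cycle:yes boundary:no

n_0=8 n_1=25 n_2=31 n_3=11  [Q]
∂1: piv[df,dp,dr,dv,dw,dx,pz] rk=7  ker:fp,fr,fv,fw,fx,pr,pv,pw,px,rv,rw,rx,rz,vw,vx,vz,wx,wz
∂2: piv[dfr,dfv,dfw,dfx,dpw,dpx,drv,drx,dvx,dwx,fpv,fpw,frw,fvw,prw,prz,pvz,pwz] rk=18  ker:fpx,frx,fvx,fwx,pvw,pvx,pwx,rvw,rvx,rvz,rwx,rwz,vwz
∂3: piv[dfrx,dfvx,dfwx,dpwx,drvx,fpvw,fpwx,frwx,prwz,pvwz,rvwz] rk=11
∂2c = 0
c vs im∂3: residual ≠ 0 ⇒ not boundary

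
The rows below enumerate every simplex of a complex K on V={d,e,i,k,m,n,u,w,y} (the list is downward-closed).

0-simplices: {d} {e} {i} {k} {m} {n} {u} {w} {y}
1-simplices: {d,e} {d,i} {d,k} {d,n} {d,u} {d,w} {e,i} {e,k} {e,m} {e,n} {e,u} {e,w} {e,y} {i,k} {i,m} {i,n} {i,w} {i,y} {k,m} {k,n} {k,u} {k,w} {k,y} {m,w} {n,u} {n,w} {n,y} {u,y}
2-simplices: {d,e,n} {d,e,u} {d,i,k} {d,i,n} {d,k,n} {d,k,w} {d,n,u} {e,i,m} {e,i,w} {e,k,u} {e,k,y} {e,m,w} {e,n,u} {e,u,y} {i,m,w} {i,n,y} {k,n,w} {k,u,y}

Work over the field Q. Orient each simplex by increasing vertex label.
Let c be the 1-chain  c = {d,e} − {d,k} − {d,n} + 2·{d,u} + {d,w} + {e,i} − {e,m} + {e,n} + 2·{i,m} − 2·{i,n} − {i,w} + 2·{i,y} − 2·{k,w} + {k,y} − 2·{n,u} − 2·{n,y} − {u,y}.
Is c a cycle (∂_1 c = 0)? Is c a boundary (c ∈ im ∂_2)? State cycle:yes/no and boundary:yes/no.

cycle:no boundary:no

n_0=9 n_1=28 n_2=18  [Q]
∂1: piv[de,di,dk,dn,du,dw,em,ey] rk=8  ker:ei,ek,en,eu,ew,ik,im,in,iw,iy,km,kn,ku,kw,ky,mw,nu,nw,ny,uy
∂2: piv[den,deu,dik,din,dkn,dkw,dnu,eim,eiw,eku,eky,emw,euy,iny,knw] rk=15  ker:enu,imw,kuy
∂1c = −2·{d} + {m} + 2·{n} + {u} − 2·{w}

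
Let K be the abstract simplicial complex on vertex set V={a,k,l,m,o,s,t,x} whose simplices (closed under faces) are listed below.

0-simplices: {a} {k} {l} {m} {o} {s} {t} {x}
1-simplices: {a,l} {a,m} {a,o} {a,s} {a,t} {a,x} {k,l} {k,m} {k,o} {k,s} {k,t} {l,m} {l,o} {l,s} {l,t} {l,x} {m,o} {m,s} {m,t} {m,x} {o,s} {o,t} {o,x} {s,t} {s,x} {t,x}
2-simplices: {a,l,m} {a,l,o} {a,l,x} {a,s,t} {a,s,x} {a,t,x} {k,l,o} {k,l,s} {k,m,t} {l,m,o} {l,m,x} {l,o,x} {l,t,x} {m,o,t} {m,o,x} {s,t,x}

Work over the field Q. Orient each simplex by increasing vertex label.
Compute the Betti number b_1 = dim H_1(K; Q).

n_0=8 n_1=26 n_2=16  [Q]
∂1: piv[al,am,ao,as,at,ax,kl] rk=7  ker:km,ko,ks,kt,lm,lo,ls,lt,lx,mo,ms,mt,mx,os,ot,ox,st,sx,tx
∂2: piv[alm,alo,alx,ast,asx,atx,klo,kls,kmt,lmo,lmx,lox,ltx,mot] rk=14  ker:mox,stx
b_1=(26−7)−14=5

b_1=5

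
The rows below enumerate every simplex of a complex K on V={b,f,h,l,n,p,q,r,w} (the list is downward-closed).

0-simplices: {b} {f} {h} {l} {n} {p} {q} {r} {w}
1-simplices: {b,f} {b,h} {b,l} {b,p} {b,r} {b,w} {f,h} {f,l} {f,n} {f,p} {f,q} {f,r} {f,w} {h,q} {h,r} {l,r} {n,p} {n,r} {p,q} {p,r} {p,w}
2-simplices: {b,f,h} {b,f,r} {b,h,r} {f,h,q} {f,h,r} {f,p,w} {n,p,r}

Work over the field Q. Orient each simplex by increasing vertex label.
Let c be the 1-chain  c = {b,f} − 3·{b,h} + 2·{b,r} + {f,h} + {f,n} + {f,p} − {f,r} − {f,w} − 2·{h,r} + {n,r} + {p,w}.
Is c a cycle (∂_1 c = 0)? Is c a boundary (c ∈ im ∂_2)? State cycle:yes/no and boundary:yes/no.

cycle:yes boundary:no

n_0=9 n_1=21 n_2=7  [Q]
∂1: piv[bf,bh,bl,bp,br,bw,fn,fq] rk=8  ker:fh,fl,fp,fr,fw,hq,hr,lr,np,nr,pq,pr,pw
∂2: piv[bfh,bfr,bhr,fhq,fpw,npr] rk=6  ker:fhr
∂1c = 0
c vs im∂2: residual ≠ 0 ⇒ not boundary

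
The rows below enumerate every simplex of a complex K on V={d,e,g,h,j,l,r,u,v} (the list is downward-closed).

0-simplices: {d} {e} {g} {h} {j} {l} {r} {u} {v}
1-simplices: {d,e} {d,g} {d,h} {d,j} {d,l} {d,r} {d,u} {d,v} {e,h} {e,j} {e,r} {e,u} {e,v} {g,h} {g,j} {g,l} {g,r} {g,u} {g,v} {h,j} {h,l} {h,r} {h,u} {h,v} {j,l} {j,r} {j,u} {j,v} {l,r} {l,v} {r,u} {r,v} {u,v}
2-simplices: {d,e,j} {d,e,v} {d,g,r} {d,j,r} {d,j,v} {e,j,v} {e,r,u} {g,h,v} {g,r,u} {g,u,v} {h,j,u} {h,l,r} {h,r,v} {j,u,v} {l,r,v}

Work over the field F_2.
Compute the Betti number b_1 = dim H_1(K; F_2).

b_1=11

n_0=9 n_1=33 n_2=15  [Z2]
∂1: piv[de,dg,dh,dj,dl,dr,du,dv] rk=8  ker:eh,ej,er,eu,ev,gh,gj,gl,gr,gu,gv,hj,hl,hr,hu,hv,jl,jr,ju,jv,lr,lv,ru,rv,uv
∂2: piv[dej,dev,dgr,djr,djv,eru,ghv,gru,guv,hju,hlr,hrv,juv,lrv] rk=14  ker:ejv
b_1=(33−8)−14=11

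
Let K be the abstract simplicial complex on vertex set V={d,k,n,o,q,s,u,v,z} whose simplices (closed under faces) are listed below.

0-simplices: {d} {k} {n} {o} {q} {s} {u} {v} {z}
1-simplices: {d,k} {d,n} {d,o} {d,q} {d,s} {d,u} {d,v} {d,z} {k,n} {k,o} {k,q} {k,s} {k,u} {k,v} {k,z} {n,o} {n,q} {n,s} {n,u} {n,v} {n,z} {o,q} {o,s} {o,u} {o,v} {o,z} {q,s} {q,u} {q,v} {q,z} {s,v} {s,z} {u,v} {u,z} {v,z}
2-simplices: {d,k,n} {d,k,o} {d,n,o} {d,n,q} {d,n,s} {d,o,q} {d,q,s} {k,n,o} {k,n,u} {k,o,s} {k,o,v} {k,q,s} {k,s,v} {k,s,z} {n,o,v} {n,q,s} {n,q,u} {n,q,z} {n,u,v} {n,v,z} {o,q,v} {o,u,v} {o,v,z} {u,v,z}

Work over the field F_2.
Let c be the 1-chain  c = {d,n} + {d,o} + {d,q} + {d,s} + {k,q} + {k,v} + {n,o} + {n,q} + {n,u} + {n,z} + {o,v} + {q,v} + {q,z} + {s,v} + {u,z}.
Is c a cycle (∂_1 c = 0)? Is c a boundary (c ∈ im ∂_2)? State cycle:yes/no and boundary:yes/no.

cycle:no boundary:no

n_0=9 n_1=35 n_2=24  [Z2]
∂1: piv[dk,dn,do,dq,ds,du,dv,dz] rk=8  ker:kn,ko,kq,ks,ku,kv,kz,no,nq,ns,nu,nv,nz,oq,os,ou,ov,oz,qs,qu,qv,qz,sv,sz,uv,uz,vz
∂2: piv[dkn,dko,dno,dnq,dns,doq,dqs,knu,kos,kov,kqs,ksv,ksz,nov,nqu,nqz,nuv,nvz,oqv,ouv,ovz,uvz] rk=22  ker:kno,nqs
∂1c = {n} + {o} + {q} + {z}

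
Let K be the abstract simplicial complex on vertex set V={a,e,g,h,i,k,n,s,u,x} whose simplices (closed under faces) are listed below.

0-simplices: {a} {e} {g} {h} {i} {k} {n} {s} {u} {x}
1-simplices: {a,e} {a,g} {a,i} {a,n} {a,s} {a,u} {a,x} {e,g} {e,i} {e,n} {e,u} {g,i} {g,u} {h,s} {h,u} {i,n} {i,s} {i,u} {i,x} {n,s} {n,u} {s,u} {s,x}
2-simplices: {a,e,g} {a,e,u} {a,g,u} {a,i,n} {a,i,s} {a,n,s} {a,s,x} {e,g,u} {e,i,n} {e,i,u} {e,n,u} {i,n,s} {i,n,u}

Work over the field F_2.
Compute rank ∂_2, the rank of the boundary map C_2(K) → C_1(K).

rank∂_2=10

n_0=10 n_1=23 n_2=13  [Z2]
∂1: piv[ae,ag,ai,an,as,au,ax,hs] rk=8  ker:eg,ei,en,eu,gi,gu,hu,in,is,iu,ix,ns,nu,su,sx
∂2: piv[aeg,aeu,agu,ain,ais,ans,asx,ein,eiu,enu] rk=10  ker:egu,ins,inu
rk∂_2=10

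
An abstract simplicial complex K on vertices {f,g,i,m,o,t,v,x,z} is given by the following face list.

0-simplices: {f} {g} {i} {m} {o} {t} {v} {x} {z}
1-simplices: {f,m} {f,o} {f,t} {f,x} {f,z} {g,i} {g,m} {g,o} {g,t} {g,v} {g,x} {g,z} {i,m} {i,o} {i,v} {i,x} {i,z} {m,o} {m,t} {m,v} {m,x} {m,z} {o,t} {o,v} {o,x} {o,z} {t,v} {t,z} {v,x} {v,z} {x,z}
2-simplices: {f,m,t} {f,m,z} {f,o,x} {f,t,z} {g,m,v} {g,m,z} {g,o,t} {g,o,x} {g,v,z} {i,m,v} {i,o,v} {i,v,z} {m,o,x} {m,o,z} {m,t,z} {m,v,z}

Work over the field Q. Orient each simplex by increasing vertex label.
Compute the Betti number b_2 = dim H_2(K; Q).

n_0=9 n_1=31 n_2=16  [Q]
∂1: piv[fm,fo,ft,fx,fz,gi,gm,gv] rk=8  ker:go,gt,gx,gz,im,io,iv,ix,iz,mo,mt,mv,mx,mz,ot,ov,ox,oz,tv,tz,vx,vz,xz
∂2: piv[fmt,fmz,fox,ftz,gmv,gmz,got,gox,gvz,imv,iov,ivz,mox,moz] rk=14  ker:mtz,mvz
b_2=(16−14)−0=2

b_2=2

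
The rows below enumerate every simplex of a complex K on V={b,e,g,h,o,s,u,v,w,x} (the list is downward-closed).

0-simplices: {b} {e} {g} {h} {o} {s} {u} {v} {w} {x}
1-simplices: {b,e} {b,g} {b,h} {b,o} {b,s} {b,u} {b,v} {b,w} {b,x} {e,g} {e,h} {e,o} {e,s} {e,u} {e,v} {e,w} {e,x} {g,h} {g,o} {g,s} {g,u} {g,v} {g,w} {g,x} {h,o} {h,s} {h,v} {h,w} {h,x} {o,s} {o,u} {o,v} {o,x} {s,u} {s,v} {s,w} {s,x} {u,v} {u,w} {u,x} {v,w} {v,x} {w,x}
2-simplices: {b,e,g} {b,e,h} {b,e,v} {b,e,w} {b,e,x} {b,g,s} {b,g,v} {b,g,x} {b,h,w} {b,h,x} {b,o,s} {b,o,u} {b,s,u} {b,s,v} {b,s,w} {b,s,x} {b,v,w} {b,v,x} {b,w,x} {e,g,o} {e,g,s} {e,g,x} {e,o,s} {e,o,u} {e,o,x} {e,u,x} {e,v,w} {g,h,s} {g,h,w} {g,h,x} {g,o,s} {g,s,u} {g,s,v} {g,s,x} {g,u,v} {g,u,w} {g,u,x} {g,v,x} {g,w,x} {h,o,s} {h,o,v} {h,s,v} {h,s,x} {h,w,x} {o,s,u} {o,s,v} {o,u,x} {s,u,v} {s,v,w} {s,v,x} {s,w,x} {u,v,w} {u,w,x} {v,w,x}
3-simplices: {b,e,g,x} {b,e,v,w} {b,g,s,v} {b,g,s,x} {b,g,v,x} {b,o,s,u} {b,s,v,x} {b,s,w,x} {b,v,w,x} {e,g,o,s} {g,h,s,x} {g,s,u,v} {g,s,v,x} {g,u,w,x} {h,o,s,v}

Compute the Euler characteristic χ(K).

n_0=10 n_1=43 n_2=54 n_3=15
χ=+10−43+54−15=6

χ(K)=6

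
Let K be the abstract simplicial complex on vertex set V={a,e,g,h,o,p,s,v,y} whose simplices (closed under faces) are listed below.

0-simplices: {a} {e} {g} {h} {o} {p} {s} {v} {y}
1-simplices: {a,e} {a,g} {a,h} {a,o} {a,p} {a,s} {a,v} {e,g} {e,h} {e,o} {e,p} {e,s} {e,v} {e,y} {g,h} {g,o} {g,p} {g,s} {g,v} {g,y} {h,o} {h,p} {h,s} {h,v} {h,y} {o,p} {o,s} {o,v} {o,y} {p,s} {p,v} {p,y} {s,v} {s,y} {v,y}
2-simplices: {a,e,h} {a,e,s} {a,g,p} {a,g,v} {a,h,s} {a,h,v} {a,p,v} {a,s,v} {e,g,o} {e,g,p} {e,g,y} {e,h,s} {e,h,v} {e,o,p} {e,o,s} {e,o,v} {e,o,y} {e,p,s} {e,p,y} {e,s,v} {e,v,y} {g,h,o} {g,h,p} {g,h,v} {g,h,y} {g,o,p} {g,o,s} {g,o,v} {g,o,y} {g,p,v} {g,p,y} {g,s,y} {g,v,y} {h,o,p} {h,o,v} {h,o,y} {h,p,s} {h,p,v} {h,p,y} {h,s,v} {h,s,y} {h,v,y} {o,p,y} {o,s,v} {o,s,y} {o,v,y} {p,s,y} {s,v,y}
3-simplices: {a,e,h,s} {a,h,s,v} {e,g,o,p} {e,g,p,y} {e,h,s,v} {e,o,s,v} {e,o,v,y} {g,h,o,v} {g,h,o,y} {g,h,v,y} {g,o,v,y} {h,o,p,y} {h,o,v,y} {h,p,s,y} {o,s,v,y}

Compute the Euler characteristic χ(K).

χ(K)=7

n_0=9 n_1=35 n_2=48 n_3=15
χ=+9−35+48−15=7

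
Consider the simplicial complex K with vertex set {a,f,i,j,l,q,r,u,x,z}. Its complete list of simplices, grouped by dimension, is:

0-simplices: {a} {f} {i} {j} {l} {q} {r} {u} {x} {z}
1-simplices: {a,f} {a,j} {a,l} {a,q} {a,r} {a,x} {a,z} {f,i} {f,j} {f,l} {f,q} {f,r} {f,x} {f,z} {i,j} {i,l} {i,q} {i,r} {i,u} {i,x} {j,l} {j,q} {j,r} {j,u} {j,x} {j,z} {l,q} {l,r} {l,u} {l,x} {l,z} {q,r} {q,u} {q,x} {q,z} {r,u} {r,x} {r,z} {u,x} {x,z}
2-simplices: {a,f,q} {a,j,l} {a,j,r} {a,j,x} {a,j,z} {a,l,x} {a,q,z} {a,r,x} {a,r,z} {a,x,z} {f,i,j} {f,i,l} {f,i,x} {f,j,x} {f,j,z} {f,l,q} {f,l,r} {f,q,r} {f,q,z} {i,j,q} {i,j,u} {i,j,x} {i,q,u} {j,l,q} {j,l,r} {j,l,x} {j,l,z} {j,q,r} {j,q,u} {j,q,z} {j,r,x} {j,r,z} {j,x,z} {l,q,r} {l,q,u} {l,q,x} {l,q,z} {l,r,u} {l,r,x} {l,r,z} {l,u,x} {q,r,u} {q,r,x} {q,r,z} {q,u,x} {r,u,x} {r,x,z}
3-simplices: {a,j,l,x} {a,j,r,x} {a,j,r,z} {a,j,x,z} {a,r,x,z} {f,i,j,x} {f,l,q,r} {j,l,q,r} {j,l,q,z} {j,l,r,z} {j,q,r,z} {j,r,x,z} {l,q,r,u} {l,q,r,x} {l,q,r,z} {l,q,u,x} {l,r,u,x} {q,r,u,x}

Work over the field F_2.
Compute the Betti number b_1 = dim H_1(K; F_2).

b_1=1

n_0=10 n_1=40 n_2=47 n_3=18  [Z2]
∂1: piv[af,aj,al,aq,ar,ax,az,fi,iu] rk=9  ker:fj,fl,fq,fr,fx,fz,ij,il,iq,ir,ix,jl,jq,jr,ju,jx,jz,lq,lr,lu,lx,lz,qr,qu,qx,qz,ru,rx,rz,ux,xz
∂2: piv[afq,ajl,ajr,ajx,ajz,alx,aqz,arx,arz,axz,fij,fil,fix,fjx,fjz,flq,flr,fqr,fqz,ijq,iju,iqu,jlq,jlr,jlz,jqz,lqu,lqx,lru,lux] rk=30  ker:ijx,jlx,jqr,jqu,jrx,jrz,jxz,lqr,lqz,lrx,lrz,qru,qrx,qrz,qux,rux,rxz
∂3: piv[ajlx,ajrx,ajrz,ajxz,arxz,fijx,flqr,jlqr,jlqz,jlrz,jqrz,lqru,lqrx,lqux,lrux] rk=15  ker:jrxz,lqrz,qrux
b_1=(40−9)−30=1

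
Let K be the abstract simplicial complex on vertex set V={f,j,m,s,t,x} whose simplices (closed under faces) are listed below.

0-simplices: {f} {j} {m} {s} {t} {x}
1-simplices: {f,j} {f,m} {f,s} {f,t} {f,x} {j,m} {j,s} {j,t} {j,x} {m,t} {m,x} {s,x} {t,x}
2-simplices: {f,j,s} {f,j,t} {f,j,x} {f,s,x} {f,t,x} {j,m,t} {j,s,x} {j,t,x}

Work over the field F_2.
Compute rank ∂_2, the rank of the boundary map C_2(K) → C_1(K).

rank∂_2=6

n_0=6 n_1=13 n_2=8  [Z2]
∂1: piv[fj,fm,fs,ft,fx] rk=5  ker:jm,js,jt,jx,mt,mx,sx,tx
∂2: piv[fjs,fjt,fjx,fsx,ftx,jmt] rk=6  ker:jsx,jtx
rk∂_2=6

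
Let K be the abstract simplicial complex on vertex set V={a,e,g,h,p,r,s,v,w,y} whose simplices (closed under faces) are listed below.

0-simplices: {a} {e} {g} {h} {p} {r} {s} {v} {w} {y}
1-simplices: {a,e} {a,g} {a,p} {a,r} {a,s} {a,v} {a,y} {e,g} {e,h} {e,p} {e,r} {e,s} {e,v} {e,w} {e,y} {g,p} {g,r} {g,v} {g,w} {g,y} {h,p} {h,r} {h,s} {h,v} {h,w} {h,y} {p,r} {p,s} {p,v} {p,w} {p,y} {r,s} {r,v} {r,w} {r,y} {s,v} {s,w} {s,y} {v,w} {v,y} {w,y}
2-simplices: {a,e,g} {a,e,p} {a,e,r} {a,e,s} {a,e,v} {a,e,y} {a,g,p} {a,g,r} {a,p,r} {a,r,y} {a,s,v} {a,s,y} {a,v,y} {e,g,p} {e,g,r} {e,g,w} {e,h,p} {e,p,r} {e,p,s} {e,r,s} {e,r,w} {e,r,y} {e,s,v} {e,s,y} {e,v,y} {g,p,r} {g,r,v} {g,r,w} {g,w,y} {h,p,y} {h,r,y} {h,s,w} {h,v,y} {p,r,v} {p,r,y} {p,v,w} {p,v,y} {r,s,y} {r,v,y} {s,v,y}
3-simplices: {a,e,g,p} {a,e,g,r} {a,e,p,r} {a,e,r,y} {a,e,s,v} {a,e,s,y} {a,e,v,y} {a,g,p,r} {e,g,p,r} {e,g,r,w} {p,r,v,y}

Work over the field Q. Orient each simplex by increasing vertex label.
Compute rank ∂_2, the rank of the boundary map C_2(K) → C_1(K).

rank∂_2=28

n_0=10 n_1=41 n_2=40 n_3=11  [Q]
∂1: piv[ae,ag,ap,ar,as,av,ay,eh,ew] rk=9  ker:eg,ep,er,es,ev,ey,gp,gr,gv,gw,gy,hp,hr,hs,hv,hw,hy,pr,ps,pv,pw,py,rs,rv,rw,ry,sv,sw,sy,vw,vy,wy
∂2: piv[aeg,aep,aer,aes,aev,aey,agp,agr,apr,ary,asv,asy,avy,egw,ehp,eps,ers,erw,grv,gwy,hpy,hry,hsw,hvy,prv,pry,pvw,pvy] rk=28  ker:egp,egr,epr,ery,esv,esy,evy,gpr,grw,rsy,rvy,svy
∂3: piv[aegp,aegr,aepr,aery,aesv,aesy,aevy,agpr,egrw,prvy] rk=10  ker:egpr
rk∂_2=28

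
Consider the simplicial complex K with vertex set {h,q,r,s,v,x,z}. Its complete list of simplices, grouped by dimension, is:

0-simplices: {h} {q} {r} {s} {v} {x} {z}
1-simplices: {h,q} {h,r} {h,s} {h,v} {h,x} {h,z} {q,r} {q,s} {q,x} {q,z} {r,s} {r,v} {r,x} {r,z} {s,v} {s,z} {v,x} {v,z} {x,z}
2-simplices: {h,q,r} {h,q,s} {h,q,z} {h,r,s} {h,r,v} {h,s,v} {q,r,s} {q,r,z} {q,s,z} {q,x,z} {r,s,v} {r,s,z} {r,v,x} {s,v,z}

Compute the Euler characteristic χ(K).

n_0=7 n_1=19 n_2=14
χ=+7−19+14=2

χ(K)=2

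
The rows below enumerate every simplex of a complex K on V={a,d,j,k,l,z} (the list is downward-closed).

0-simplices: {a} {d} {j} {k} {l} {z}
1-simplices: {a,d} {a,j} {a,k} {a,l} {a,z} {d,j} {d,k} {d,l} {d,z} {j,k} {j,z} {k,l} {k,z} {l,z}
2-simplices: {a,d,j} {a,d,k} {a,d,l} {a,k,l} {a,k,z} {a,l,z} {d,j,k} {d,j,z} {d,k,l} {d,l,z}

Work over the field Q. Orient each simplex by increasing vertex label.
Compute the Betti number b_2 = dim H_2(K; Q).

n_0=6 n_1=14 n_2=10  [Q]
∂1: piv[ad,aj,ak,al,az] rk=5  ker:dj,dk,dl,dz,jk,jz,kl,kz,lz
∂2: piv[adj,adk,adl,akl,akz,alz,djk,djz,dlz] rk=9  ker:dkl
b_2=(10−9)−0=1

b_2=1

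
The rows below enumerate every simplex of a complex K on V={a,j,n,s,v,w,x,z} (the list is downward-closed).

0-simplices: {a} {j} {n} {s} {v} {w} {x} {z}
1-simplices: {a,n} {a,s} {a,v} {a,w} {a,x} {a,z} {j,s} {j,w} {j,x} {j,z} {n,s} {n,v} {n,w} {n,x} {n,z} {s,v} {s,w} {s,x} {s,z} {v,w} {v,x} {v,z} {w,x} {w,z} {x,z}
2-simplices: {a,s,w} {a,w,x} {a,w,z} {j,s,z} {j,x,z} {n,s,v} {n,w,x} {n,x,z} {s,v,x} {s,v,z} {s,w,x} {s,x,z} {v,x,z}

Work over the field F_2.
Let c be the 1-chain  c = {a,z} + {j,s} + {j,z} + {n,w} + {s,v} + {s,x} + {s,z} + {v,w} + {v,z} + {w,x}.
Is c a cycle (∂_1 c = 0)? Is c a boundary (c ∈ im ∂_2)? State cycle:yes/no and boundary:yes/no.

n_0=8 n_1=25 n_2=13  [Z2]
∂1: piv[an,as,av,aw,ax,az,js] rk=7  ker:jw,jx,jz,ns,nv,nw,nx,nz,sv,sw,sx,sz,vw,vx,vz,wx,wz,xz
∂2: piv[asw,awx,awz,jsz,jxz,nsv,nwx,nxz,svx,svz,swx,sxz] rk=12  ker:vxz
∂1c = {a} + {n} + {v} + {w}

cycle:no boundary:no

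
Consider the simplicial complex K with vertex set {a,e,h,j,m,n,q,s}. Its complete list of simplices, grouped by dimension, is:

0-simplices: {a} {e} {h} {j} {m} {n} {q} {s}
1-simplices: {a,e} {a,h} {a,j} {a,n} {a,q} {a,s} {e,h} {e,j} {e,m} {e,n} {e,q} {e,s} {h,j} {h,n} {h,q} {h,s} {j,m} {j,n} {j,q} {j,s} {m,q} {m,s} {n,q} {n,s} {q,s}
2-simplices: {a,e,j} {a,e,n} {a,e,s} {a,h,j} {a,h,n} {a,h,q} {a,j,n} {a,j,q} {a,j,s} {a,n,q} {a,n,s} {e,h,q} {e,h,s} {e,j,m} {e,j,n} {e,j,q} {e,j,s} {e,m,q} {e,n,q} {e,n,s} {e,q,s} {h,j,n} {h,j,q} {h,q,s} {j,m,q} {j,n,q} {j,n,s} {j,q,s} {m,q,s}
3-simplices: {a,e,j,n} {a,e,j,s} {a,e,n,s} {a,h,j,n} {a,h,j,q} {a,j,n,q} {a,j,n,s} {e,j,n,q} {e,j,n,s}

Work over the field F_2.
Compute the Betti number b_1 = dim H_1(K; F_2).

n_0=8 n_1=25 n_2=29 n_3=9  [Z2]
∂1: piv[ae,ah,aj,an,aq,as,em] rk=7  ker:eh,ej,en,eq,es,hj,hn,hq,hs,jm,jn,jq,js,mq,ms,nq,ns,qs
∂2: piv[aej,aen,aes,ahj,ahn,ahq,ajn,ajq,ajs,anq,ans,ehq,ehs,ejm,ejq,emq,eqs,mqs] rk=18  ker:ejn,ejs,enq,ens,hjn,hjq,hqs,jmq,jnq,jns,jqs
∂3: piv[aejn,aejs,aens,ahjn,ahjq,ajnq,ajns,ejnq] rk=8  ker:ejns
b_1=(25−7)−18=0

b_1=0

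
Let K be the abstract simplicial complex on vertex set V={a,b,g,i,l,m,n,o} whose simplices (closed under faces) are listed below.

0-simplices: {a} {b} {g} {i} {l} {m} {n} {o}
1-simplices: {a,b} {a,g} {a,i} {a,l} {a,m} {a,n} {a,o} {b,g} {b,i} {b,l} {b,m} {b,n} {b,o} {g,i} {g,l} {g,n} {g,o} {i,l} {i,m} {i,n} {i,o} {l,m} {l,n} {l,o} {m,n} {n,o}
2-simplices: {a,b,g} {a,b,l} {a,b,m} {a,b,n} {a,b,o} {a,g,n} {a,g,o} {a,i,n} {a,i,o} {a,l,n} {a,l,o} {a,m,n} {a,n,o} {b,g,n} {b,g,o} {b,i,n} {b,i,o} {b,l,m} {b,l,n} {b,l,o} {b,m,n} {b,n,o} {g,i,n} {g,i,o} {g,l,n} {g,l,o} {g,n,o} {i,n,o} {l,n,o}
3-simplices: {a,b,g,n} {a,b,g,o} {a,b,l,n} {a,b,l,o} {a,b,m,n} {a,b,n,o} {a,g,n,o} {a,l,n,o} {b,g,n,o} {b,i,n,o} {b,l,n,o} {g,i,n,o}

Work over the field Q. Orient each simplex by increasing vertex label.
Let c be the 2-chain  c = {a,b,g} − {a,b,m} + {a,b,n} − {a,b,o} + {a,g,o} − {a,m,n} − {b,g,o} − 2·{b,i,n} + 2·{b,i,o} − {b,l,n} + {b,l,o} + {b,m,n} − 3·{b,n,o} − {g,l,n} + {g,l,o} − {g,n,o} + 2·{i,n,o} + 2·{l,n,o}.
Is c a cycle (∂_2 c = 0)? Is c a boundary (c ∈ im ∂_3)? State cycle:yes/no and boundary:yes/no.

cycle:yes boundary:no

n_0=8 n_1=26 n_2=29 n_3=12  [Q]
∂1: piv[ab,ag,ai,al,am,an,ao] rk=7  ker:bg,bi,bl,bm,bn,bo,gi,gl,gn,go,il,im,in,io,lm,ln,lo,mn,no
∂2: piv[abg,abl,abm,abn,abo,agn,ago,ain,aio,aln,alo,amn,ano,bin,blm,gin,gln] rk=17  ker:bgn,bgo,bio,bln,blo,bmn,bno,gio,glo,gno,ino,lno
∂3: piv[abgn,abgo,abln,ablo,abmn,abno,agno,alno,bino,gino] rk=10  ker:bgno,blno
∂2c = 0
c vs im∂3: residual ≠ 0 ⇒ not boundary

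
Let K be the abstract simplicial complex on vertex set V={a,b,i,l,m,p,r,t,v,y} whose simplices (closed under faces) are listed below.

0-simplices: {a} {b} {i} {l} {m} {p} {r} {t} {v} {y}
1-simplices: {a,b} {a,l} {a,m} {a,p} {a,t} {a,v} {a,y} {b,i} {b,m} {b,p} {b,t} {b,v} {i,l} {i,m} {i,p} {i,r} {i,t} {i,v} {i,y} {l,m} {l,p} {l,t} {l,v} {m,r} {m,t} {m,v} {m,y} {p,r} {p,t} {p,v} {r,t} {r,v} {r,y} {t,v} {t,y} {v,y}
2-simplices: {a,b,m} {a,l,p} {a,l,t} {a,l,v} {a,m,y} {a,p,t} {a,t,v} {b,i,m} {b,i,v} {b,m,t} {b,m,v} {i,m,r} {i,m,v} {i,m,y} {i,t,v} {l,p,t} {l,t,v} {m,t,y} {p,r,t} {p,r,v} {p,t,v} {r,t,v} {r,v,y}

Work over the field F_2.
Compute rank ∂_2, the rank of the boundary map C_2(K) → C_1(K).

rank∂_2=19

n_0=10 n_1=36 n_2=23  [Z2]
∂1: piv[ab,al,am,ap,at,av,ay,bi,ir] rk=9  ker:bm,bp,bt,bv,il,im,ip,it,iv,iy,lm,lp,lt,lv,mr,mt,mv,my,pr,pt,pv,rt,rv,ry,tv,ty,vy
∂2: piv[abm,alp,alt,alv,amy,apt,atv,bim,biv,bmt,bmv,imr,imy,itv,mty,prt,prv,ptv,rvy] rk=19  ker:imv,lpt,ltv,rtv
rk∂_2=19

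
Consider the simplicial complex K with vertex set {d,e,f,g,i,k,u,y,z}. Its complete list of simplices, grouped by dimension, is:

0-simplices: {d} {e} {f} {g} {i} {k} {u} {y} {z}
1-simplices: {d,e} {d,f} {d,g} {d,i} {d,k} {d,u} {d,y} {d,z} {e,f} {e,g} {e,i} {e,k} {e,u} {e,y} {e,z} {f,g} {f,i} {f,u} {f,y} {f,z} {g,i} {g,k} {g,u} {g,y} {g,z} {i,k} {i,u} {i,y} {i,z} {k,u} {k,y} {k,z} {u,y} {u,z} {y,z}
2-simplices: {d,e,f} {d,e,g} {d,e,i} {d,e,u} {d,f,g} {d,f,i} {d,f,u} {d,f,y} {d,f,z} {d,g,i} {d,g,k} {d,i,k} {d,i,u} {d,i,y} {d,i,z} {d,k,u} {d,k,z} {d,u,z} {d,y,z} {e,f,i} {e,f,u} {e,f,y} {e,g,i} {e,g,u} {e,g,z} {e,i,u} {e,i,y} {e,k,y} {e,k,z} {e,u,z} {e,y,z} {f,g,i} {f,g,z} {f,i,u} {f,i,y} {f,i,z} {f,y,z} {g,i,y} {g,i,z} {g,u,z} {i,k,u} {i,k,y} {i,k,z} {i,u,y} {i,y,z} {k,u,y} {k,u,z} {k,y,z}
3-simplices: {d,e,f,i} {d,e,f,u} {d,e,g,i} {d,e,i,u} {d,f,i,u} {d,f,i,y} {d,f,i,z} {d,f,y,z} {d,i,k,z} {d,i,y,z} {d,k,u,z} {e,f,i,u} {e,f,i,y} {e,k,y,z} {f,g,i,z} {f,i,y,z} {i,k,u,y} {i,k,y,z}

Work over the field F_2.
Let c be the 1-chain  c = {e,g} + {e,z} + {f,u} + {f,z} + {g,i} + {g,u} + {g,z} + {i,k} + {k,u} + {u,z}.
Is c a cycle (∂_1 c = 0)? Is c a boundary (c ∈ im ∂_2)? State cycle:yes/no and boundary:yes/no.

n_0=9 n_1=35 n_2=48 n_3=18  [Z2]
∂1: piv[de,df,dg,di,dk,du,dy,dz] rk=8  ker:ef,eg,ei,ek,eu,ey,ez,fg,fi,fu,fy,fz,gi,gk,gu,gy,gz,ik,iu,iy,iz,ku,ky,kz,uy,uz,yz
∂2: piv[def,deg,dei,deu,dfg,dfi,dfu,dfy,dfz,dgi,dgk,dik,diu,diy,diz,dku,dkz,duz,dyz,efy,egu,egz,eky,ekz,euz,giy,iuy] rk=27  ker:efi,efu,egi,eiu,eiy,eyz,fgi,fgz,fiu,fiy,fiz,fyz,giz,guz,iku,iky,ikz,iyz,kuy,kuz,kyz
∂3: piv[defi,defu,degi,deiu,dfiu,dfiy,dfiz,dfyz,dikz,diyz,dkuz,efiy,ekyz,fgiz,ikuy,ikyz] rk=16  ker:efiu,fiyz
∂1c = 0
c vs im∂2: reduces to 0 ⇒ boundary

cycle:yes boundary:yes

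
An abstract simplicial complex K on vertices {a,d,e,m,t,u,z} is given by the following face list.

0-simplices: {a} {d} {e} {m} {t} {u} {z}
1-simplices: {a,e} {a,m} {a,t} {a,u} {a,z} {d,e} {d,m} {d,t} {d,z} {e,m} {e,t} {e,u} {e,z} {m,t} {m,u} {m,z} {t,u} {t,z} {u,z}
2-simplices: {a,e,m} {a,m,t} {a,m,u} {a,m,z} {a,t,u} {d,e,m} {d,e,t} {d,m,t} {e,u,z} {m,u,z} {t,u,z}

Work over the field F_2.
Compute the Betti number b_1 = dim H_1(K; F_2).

b_1=2

n_0=7 n_1=19 n_2=11  [Z2]
∂1: piv[ae,am,at,au,az,de] rk=6  ker:dm,dt,dz,em,et,eu,ez,mt,mu,mz,tu,tz,uz
∂2: piv[aem,amt,amu,amz,atu,dem,det,dmt,euz,muz,tuz] rk=11
b_1=(19−6)−11=2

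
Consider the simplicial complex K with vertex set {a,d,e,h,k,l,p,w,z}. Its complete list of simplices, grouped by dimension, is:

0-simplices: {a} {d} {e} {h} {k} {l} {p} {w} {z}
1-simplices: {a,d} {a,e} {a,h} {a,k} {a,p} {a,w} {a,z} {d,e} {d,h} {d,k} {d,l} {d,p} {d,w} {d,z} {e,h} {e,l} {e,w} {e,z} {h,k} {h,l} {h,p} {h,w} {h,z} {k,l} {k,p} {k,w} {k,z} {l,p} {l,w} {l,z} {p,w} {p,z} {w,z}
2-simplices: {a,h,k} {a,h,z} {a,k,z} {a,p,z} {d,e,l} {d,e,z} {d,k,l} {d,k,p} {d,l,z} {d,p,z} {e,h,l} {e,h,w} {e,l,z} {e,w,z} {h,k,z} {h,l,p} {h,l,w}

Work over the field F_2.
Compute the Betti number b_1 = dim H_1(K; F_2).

n_0=9 n_1=33 n_2=17  [Z2]
∂1: piv[ad,ae,ah,ak,ap,aw,az,dl] rk=8  ker:de,dh,dk,dp,dw,dz,eh,el,ew,ez,hk,hl,hp,hw,hz,kl,kp,kw,kz,lp,lw,lz,pw,pz,wz
∂2: piv[ahk,ahz,akz,apz,del,dez,dkl,dkp,dlz,dpz,ehl,ehw,ewz,hlp,hlw] rk=15  ker:elz,hkz
b_1=(33−8)−15=10

b_1=10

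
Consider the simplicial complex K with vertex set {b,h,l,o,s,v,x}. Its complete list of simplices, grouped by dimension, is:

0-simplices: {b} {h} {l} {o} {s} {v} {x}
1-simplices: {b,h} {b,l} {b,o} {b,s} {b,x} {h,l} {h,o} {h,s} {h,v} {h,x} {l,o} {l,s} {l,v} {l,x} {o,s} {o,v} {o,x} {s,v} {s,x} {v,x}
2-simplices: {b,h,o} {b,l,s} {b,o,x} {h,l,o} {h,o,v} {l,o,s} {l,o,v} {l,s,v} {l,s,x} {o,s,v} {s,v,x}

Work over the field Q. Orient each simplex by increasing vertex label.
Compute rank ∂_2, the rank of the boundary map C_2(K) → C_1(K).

n_0=7 n_1=20 n_2=11  [Q]
∂1: piv[bh,bl,bo,bs,bx,hv] rk=6  ker:hl,ho,hs,hx,lo,ls,lv,lx,os,ov,ox,sv,sx,vx
∂2: piv[bho,bls,box,hlo,hov,los,lov,lsv,lsx,svx] rk=10  ker:osv
rk∂_2=10

rank∂_2=10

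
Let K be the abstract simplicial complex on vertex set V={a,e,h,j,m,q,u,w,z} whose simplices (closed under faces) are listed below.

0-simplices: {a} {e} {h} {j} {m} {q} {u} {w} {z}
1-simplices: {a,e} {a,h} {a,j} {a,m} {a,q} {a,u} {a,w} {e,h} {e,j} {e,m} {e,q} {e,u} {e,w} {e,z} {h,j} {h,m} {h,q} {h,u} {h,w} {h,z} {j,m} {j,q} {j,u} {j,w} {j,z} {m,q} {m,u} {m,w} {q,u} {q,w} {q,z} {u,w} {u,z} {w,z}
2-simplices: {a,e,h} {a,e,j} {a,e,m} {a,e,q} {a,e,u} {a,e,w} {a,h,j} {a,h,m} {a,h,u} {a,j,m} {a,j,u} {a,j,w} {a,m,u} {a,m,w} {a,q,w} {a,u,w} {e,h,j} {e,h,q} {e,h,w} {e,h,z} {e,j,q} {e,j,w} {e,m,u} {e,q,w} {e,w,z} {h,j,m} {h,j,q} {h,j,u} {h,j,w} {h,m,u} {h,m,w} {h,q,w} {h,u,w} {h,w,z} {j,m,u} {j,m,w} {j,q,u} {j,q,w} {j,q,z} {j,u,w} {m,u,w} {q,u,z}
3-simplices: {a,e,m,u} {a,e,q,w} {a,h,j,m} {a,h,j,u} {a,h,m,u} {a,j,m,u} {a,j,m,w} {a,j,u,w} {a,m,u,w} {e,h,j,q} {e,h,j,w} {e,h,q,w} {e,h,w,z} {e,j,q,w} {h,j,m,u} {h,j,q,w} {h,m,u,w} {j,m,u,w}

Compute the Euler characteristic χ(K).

χ(K)=-1

n_0=9 n_1=34 n_2=42 n_3=18
χ=+9−34+42−18=-1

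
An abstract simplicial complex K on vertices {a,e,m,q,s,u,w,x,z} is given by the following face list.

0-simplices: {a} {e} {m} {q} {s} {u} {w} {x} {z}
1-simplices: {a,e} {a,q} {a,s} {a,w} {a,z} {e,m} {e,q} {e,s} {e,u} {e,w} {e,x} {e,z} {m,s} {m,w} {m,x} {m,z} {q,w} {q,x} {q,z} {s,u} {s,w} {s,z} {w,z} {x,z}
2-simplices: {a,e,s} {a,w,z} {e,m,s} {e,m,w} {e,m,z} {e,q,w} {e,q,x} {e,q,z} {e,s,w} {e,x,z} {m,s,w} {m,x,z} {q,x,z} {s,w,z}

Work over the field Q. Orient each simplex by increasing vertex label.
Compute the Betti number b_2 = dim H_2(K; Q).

n_0=9 n_1=24 n_2=14  [Q]
∂1: piv[ae,aq,as,aw,az,em,eu,ex] rk=8  ker:eq,es,ew,ez,ms,mw,mx,mz,qw,qx,qz,su,sw,sz,wz,xz
∂2: piv[aes,awz,ems,emw,emz,eqw,eqx,eqz,esw,exz,mxz,swz] rk=12  ker:msw,qxz
b_2=(14−12)−0=2

b_2=2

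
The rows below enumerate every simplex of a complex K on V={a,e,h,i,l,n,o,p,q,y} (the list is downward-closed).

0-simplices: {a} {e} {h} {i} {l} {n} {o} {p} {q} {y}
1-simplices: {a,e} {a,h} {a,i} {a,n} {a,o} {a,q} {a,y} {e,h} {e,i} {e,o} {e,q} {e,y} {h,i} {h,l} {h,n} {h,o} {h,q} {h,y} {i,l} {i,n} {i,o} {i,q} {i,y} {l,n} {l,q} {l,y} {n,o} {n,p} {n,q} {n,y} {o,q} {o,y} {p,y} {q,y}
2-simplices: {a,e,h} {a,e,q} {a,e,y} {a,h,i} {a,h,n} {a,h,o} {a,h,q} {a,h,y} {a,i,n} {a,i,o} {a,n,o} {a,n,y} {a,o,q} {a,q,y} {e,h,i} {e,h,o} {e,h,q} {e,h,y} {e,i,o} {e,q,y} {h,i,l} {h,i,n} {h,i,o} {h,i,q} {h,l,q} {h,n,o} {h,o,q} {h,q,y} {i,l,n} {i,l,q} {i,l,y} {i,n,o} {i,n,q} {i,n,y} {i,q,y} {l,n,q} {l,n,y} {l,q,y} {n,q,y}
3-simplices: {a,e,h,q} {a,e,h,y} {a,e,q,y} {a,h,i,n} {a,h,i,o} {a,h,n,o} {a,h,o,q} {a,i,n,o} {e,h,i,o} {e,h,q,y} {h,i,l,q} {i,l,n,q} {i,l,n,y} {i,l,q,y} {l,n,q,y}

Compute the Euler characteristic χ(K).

n_0=10 n_1=34 n_2=39 n_3=15
χ=+10−34+39−15=0

χ(K)=0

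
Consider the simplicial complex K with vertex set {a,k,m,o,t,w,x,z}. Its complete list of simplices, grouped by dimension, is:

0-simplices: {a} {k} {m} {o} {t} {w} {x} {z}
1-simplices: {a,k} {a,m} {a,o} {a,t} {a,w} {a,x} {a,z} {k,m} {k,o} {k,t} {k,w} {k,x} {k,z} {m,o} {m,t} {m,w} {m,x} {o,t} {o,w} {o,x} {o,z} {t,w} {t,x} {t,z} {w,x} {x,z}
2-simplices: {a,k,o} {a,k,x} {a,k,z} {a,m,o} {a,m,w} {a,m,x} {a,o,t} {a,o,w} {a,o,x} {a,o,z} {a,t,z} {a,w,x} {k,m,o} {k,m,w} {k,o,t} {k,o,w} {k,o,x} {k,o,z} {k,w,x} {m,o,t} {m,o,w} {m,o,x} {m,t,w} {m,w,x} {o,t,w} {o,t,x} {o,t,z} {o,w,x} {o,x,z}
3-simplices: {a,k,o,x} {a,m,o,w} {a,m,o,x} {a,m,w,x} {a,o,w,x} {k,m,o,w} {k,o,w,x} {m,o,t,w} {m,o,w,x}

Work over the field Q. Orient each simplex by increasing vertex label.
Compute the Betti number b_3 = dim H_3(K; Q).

b_3=1

n_0=8 n_1=26 n_2=29 n_3=9  [Q]
∂1: piv[ak,am,ao,at,aw,ax,az] rk=7  ker:km,ko,kt,kw,kx,kz,mo,mt,mw,mx,ot,ow,ox,oz,tw,tx,tz,wx,xz
∂2: piv[ako,akx,akz,amo,amw,amx,aot,aow,aox,aoz,atz,awx,kmo,kmw,kot,mot,mtw,otx,oxz] rk=19  ker:kow,kox,koz,kwx,mow,mox,mwx,otw,otz,owx
∂3: piv[akox,amow,amox,amwx,aowx,kmow,kowx,motw] rk=8  ker:mowx
b_3=(9−8)−0=1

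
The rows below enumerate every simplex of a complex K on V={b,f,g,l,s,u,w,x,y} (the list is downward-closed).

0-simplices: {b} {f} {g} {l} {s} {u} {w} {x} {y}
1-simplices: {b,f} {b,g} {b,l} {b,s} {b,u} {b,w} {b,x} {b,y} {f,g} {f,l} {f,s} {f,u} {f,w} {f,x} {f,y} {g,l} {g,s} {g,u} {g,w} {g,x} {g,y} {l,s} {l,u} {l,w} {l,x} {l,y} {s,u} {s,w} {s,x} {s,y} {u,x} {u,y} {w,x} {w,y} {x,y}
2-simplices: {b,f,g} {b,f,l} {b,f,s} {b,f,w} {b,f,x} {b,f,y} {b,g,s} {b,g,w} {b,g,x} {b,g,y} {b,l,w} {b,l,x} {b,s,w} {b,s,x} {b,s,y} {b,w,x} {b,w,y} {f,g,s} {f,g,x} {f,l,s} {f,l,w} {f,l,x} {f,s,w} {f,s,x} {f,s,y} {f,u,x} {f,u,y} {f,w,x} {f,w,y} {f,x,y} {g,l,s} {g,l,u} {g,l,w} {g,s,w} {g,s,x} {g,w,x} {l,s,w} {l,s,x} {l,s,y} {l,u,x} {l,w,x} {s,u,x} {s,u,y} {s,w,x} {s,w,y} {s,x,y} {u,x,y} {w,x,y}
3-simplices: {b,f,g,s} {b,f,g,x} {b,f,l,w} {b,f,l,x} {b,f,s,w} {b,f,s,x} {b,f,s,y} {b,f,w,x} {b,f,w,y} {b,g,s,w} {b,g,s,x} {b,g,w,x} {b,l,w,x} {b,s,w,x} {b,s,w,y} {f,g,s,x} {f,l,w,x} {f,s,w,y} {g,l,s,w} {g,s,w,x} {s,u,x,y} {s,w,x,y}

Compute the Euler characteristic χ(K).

χ(K)=0

n_0=9 n_1=35 n_2=48 n_3=22
χ=+9−35+48−22=0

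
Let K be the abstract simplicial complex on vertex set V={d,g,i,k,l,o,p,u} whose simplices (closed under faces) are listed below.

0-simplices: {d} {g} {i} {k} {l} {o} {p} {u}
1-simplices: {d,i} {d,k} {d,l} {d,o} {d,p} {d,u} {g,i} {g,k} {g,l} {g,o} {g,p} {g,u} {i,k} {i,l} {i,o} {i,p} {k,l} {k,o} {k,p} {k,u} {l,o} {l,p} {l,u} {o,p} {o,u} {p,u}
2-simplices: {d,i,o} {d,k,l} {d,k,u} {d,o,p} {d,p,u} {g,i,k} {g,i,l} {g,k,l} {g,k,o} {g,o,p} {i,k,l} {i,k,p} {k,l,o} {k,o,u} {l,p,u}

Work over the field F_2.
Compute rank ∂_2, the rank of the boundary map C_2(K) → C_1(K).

n_0=8 n_1=26 n_2=15  [Z2]
∂1: piv[di,dk,dl,do,dp,du,gi] rk=7  ker:gk,gl,go,gp,gu,ik,il,io,ip,kl,ko,kp,ku,lo,lp,lu,op,ou,pu
∂2: piv[dio,dkl,dku,dop,dpu,gik,gil,gkl,gko,gop,ikp,klo,kou,lpu] rk=14  ker:ikl
rk∂_2=14

rank∂_2=14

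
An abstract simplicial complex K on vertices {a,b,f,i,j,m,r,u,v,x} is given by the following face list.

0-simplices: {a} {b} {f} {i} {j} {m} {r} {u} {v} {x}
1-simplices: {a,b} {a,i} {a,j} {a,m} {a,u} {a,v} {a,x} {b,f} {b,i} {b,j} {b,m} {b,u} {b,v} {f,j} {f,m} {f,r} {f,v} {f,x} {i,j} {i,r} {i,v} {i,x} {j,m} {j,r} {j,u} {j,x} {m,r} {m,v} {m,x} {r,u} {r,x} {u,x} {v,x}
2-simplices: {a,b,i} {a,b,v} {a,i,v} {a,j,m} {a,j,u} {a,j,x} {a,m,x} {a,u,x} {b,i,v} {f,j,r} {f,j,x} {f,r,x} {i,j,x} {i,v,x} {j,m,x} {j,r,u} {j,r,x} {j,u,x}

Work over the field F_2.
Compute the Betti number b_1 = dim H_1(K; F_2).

b_1=10

n_0=10 n_1=33 n_2=18  [Z2]
∂1: piv[ab,ai,aj,am,au,av,ax,bf,fr] rk=9  ker:bi,bj,bm,bu,bv,fj,fm,fv,fx,ij,ir,iv,ix,jm,jr,ju,jx,mr,mv,mx,ru,rx,ux,vx
∂2: piv[abi,abv,aiv,ajm,aju,ajx,amx,aux,fjr,fjx,frx,ijx,ivx,jru] rk=14  ker:biv,jmx,jrx,jux
b_1=(33−9)−14=10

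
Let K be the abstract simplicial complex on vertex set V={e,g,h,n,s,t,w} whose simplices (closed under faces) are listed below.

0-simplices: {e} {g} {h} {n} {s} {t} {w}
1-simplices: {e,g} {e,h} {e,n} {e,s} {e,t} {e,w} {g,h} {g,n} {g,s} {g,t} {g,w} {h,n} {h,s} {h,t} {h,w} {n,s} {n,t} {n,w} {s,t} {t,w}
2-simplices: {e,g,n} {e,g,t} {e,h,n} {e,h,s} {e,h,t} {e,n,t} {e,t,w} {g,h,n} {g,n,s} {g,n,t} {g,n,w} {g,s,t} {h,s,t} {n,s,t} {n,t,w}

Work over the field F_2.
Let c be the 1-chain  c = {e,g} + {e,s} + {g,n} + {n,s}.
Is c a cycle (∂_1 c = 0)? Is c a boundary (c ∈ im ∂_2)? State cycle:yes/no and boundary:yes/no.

n_0=7 n_1=20 n_2=15  [Z2]
∂1: piv[eg,eh,en,es,et,ew] rk=6  ker:gh,gn,gs,gt,gw,hn,hs,ht,hw,ns,nt,nw,st,tw
∂2: piv[egn,egt,ehn,ehs,eht,ent,etw,ghn,gns,gnw,gst,hst,ntw] rk=13  ker:gnt,nst
∂1c = 0
c vs im∂2: reduces to 0 ⇒ boundary

cycle:yes boundary:yes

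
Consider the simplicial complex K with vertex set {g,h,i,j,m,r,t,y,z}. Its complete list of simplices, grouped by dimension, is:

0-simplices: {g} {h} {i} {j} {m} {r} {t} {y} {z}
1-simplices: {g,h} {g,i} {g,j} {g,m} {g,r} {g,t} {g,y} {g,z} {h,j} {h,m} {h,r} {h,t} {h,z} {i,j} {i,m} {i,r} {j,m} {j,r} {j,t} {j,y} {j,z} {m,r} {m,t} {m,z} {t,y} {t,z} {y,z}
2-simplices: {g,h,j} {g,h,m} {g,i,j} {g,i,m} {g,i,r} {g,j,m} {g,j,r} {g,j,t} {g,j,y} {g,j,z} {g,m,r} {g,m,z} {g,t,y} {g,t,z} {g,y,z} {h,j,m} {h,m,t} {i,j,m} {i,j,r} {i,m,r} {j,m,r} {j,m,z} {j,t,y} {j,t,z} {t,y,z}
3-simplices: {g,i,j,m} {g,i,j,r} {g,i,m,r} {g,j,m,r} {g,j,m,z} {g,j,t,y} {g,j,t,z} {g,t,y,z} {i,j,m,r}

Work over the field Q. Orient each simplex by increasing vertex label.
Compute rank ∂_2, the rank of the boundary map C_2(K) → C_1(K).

rank∂_2=16

n_0=9 n_1=27 n_2=25 n_3=9  [Q]
∂1: piv[gh,gi,gj,gm,gr,gt,gy,gz] rk=8  ker:hj,hm,hr,ht,hz,ij,im,ir,jm,jr,jt,jy,jz,mr,mt,mz,ty,tz,yz
∂2: piv[ghj,ghm,gij,gim,gir,gjm,gjr,gjt,gjy,gjz,gmr,gmz,gty,gtz,gyz,hmt] rk=16  ker:hjm,ijm,ijr,imr,jmr,jmz,jty,jtz,tyz
∂3: piv[gijm,gijr,gimr,gjmr,gjmz,gjty,gjtz,gtyz] rk=8  ker:ijmr
rk∂_2=16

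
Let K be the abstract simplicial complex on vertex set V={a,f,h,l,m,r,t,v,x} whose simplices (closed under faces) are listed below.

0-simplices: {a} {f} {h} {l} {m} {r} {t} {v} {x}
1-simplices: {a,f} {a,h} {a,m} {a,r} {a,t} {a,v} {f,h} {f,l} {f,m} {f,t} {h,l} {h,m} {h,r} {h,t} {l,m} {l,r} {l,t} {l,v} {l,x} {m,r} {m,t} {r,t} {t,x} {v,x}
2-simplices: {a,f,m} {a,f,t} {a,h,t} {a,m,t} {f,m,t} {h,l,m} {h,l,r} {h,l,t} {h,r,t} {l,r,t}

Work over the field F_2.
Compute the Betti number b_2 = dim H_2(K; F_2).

b_2=2

n_0=9 n_1=24 n_2=10  [Z2]
∂1: piv[af,ah,am,ar,at,av,fl,lx] rk=8  ker:fh,fm,ft,hl,hm,hr,ht,lm,lr,lt,lv,mr,mt,rt,tx,vx
∂2: piv[afm,aft,aht,amt,hlm,hlr,hlt,hrt] rk=8  ker:fmt,lrt
b_2=(10−8)−0=2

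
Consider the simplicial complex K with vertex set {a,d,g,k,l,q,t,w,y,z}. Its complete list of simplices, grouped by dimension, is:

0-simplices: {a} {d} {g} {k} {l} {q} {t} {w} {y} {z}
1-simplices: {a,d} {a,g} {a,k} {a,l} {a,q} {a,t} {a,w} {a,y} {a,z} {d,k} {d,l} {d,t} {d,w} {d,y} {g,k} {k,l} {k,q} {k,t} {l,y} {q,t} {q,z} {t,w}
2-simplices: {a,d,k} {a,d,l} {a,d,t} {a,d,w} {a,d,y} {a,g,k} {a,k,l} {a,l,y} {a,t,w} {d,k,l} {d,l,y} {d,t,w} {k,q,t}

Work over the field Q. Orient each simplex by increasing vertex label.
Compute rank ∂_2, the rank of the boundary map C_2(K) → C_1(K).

n_0=10 n_1=22 n_2=13  [Q]
∂1: piv[ad,ag,ak,al,aq,at,aw,ay,az] rk=9  ker:dk,dl,dt,dw,dy,gk,kl,kq,kt,ly,qt,qz,tw
∂2: piv[adk,adl,adt,adw,ady,agk,akl,aly,atw,kqt] rk=10  ker:dkl,dly,dtw
rk∂_2=10

rank∂_2=10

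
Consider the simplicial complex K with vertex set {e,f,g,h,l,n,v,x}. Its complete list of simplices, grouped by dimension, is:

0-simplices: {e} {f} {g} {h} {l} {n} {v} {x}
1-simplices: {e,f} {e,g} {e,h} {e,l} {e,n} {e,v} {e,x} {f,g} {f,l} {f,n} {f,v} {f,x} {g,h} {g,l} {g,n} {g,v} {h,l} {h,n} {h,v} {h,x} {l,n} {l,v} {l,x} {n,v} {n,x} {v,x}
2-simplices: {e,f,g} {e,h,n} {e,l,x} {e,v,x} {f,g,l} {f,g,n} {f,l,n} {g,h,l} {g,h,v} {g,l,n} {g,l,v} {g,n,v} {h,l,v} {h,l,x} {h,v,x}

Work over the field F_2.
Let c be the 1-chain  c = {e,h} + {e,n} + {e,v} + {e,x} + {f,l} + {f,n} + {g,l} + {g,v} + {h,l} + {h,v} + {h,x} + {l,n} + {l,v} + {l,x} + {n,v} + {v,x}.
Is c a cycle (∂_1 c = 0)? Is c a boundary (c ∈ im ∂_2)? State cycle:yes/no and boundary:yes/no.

cycle:yes boundary:no

n_0=8 n_1=26 n_2=15  [Z2]
∂1: piv[ef,eg,eh,el,en,ev,ex] rk=7  ker:fg,fl,fn,fv,fx,gh,gl,gn,gv,hl,hn,hv,hx,ln,lv,lx,nv,nx,vx
∂2: piv[efg,ehn,elx,evx,fgl,fgn,fln,ghl,ghv,glv,gnv,hlx,hvx] rk=13  ker:gln,hlv
∂1c = 0
c vs im∂2: residual ≠ 0 ⇒ not boundary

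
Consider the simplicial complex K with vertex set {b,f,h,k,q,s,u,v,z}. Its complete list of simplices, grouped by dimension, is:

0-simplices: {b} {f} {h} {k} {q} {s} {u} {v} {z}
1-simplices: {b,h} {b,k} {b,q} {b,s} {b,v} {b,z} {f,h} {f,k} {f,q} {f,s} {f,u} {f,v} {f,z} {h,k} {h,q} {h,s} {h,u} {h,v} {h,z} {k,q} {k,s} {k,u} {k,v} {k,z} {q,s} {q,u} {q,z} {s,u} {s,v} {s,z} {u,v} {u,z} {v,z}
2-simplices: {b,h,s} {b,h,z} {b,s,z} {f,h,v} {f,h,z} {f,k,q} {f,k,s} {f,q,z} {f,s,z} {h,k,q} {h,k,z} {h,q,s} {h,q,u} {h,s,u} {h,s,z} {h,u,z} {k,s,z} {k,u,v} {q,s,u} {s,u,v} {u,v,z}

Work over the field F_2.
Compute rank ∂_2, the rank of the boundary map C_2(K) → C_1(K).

rank∂_2=19

n_0=9 n_1=33 n_2=21  [Z2]
∂1: piv[bh,bk,bq,bs,bv,bz,fh,fu] rk=8  ker:fk,fq,fs,fv,fz,hk,hq,hs,hu,hv,hz,kq,ks,ku,kv,kz,qs,qu,qz,su,sv,sz,uv,uz,vz
∂2: piv[bhs,bhz,bsz,fhv,fhz,fkq,fks,fqz,fsz,hkq,hkz,hqs,hqu,hsu,huz,ksz,kuv,suv,uvz] rk=19  ker:hsz,qsu
rk∂_2=19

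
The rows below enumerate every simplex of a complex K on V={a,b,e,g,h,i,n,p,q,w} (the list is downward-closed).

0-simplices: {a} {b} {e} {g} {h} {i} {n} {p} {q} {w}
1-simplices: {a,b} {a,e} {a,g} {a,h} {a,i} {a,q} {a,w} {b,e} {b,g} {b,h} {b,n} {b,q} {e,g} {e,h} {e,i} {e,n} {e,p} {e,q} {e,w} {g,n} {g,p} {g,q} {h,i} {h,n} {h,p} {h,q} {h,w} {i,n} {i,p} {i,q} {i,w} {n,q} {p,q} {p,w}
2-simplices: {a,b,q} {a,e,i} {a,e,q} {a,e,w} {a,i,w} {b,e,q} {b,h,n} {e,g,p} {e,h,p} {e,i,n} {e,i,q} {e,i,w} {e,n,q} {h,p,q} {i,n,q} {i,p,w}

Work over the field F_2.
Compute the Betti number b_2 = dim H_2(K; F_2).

b_2=2

n_0=10 n_1=34 n_2=16  [Z2]
∂1: piv[ab,ae,ag,ah,ai,aq,aw,bn,ep] rk=9  ker:be,bg,bh,bq,eg,eh,ei,en,eq,ew,gn,gp,gq,hi,hn,hp,hq,hw,in,ip,iq,iw,nq,pq,pw
∂2: piv[abq,aei,aeq,aew,aiw,beq,bhn,egp,ehp,ein,eiq,enq,hpq,ipw] rk=14  ker:eiw,inq
b_2=(16−14)−0=2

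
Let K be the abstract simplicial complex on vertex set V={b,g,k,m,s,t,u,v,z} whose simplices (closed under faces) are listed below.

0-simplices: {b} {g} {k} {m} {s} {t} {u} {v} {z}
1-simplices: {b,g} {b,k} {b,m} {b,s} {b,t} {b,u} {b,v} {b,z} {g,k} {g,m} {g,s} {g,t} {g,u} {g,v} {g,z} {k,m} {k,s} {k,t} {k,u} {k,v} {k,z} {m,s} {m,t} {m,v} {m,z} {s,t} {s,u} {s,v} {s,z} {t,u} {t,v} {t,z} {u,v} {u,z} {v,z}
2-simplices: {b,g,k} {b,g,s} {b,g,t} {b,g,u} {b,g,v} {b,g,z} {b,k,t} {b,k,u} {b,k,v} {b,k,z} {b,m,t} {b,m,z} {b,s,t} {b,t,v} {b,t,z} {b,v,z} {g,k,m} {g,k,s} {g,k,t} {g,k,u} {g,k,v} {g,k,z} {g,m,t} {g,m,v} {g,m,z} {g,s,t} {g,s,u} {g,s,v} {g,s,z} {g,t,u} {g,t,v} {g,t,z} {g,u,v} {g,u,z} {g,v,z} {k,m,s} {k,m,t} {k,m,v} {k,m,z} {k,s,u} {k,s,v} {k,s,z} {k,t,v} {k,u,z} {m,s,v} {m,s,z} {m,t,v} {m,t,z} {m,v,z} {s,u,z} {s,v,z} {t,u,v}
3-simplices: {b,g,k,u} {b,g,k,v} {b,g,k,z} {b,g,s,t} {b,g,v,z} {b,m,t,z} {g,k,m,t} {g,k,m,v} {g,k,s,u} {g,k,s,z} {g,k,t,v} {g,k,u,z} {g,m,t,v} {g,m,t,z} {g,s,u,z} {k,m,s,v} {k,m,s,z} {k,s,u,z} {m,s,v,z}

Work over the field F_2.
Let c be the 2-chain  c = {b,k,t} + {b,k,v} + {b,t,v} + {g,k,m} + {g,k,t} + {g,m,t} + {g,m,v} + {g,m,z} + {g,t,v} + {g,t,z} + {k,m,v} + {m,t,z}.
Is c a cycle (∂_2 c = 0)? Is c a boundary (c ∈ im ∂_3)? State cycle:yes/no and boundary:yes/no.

n_0=9 n_1=35 n_2=52 n_3=19  [Z2]
∂1: piv[bg,bk,bm,bs,bt,bu,bv,bz] rk=8  ker:gk,gm,gs,gt,gu,gv,gz,km,ks,kt,ku,kv,kz,ms,mt,mv,mz,st,su,sv,sz,tu,tv,tz,uv,uz,vz
∂2: piv[bgk,bgs,bgt,bgu,bgv,bgz,bkt,bku,bkv,bkz,bmt,bmz,bst,btv,btz,bvz,gkm,gks,gmt,gmv,gsu,gsv,gsz,gtu,guv,guz,kms] rk=27  ker:gkt,gku,gkv,gkz,gmz,gst,gtv,gtz,gvz,kmt,kmv,kmz,ksu,ksv,ksz,ktv,kuz,msv,msz,mtv,mtz,mvz,suz,svz,tuv
∂3: piv[bgku,bgkv,bgkz,bgst,bgvz,bmtz,gkmt,gkmv,gksu,gksz,gktv,gkuz,gmtv,gmtz,gsuz,kmsv,kmsz,msvz] rk=18  ker:ksuz
∂2c = 0
c vs im∂3: residual ≠ 0 ⇒ not boundary

cycle:yes boundary:no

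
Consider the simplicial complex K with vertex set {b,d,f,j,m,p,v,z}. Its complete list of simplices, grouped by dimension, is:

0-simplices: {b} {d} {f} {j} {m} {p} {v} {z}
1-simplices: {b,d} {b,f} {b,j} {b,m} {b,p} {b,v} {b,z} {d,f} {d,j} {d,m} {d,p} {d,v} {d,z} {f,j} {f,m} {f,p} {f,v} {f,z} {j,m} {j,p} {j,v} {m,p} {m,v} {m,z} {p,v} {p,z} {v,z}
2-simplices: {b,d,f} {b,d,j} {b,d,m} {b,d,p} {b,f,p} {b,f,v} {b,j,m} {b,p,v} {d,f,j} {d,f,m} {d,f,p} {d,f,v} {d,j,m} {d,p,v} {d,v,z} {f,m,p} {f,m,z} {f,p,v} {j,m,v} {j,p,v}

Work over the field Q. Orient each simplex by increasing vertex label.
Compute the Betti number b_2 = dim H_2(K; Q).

b_2=4

n_0=8 n_1=27 n_2=20  [Q]
∂1: piv[bd,bf,bj,bm,bp,bv,bz] rk=7  ker:df,dj,dm,dp,dv,dz,fj,fm,fp,fv,fz,jm,jp,jv,mp,mv,mz,pv,pz,vz
∂2: piv[bdf,bdj,bdm,bdp,bfp,bfv,bjm,bpv,dfj,dfm,dfv,dvz,fmp,fmz,jmv,jpv] rk=16  ker:dfp,djm,dpv,fpv
b_2=(20−16)−0=4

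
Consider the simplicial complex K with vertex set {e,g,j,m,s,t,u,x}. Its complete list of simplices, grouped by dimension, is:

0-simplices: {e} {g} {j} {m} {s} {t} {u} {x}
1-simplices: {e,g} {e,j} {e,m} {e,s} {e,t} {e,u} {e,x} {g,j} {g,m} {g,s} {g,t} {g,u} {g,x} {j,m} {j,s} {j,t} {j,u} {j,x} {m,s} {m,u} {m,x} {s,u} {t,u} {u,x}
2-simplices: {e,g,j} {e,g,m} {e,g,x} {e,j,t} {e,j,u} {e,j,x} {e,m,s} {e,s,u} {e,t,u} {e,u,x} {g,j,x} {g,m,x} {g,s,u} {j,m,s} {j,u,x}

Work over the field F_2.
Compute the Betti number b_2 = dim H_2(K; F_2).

b_2=2

n_0=8 n_1=24 n_2=15  [Z2]
∂1: piv[eg,ej,em,es,et,eu,ex] rk=7  ker:gj,gm,gs,gt,gu,gx,jm,js,jt,ju,jx,ms,mu,mx,su,tu,ux
∂2: piv[egj,egm,egx,ejt,eju,ejx,ems,esu,etu,eux,gmx,gsu,jms] rk=13  ker:gjx,jux
b_2=(15−13)−0=2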